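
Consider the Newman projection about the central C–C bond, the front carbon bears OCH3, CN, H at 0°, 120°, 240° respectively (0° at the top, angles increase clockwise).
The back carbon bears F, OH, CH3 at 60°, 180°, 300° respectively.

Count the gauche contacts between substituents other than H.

Non-H gauche pairs: OCH3(0°)/F(60°); OCH3(0°)/CH3(300°); CN(120°)/F(60°); CN(120°)/OH(180°) — 4 interactions.

4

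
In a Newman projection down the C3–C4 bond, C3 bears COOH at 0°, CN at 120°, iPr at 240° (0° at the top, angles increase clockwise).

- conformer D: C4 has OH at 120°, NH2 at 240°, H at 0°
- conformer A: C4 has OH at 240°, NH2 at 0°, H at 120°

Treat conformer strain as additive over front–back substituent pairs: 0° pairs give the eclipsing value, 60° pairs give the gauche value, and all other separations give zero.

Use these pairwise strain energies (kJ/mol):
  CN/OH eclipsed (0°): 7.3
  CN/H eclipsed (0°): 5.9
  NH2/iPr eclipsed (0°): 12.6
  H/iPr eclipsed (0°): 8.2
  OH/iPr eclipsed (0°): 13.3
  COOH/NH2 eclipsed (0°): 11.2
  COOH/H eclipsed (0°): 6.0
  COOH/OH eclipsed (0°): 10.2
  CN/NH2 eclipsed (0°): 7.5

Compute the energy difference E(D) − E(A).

-4.5 kJ/mol

D (eclipsed): COOH–H eclipsed, CN–OH eclipsed, iPr–NH2 eclipsed; 6.0 + 7.3 + 12.6 = 25.9 kJ/mol.
A (eclipsed): COOH–NH2 eclipsed, CN–H eclipsed, iPr–OH eclipsed; 11.2 + 5.9 + 13.3 = 30.4 kJ/mol.
E(D) − E(A) = 25.9 − 30.4 = -4.5 kJ/mol.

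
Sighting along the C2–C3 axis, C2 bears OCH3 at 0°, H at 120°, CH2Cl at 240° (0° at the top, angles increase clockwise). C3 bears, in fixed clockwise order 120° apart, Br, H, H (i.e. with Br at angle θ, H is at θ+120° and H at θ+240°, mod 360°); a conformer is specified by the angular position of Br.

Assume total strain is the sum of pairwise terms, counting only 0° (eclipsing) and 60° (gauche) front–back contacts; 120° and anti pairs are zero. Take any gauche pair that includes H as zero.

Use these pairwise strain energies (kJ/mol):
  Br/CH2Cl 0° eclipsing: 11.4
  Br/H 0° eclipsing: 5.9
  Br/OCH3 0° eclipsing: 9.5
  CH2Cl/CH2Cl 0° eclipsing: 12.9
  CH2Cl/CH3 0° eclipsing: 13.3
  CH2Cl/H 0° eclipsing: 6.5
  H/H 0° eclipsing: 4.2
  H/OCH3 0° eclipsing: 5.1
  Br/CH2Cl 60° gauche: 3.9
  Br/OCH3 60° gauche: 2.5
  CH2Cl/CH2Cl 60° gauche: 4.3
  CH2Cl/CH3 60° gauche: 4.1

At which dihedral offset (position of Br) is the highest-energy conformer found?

240°

Br at 0° (eclipsed): OCH3(0°)/Br(0°) eclipsed 9.5; H(120°)/H(120°) eclipsed 4.2; CH2Cl(240°)/H(240°) eclipsed 6.5 → 20.2 kJ/mol.
Br at 60° (staggered): OCH3(0°)/Br(60°) gauche 2.5 → 2.5 kJ/mol.
Br at 120° (eclipsed): OCH3(0°)/H(0°) eclipsed 5.1; H(120°)/Br(120°) eclipsed 5.9; CH2Cl(240°)/H(240°) eclipsed 6.5 → 17.5 kJ/mol.
Br at 180° (staggered): CH2Cl(240°)/Br(180°) gauche 3.9 → 3.9 kJ/mol.
Br at 240° (eclipsed): OCH3(0°)/H(0°) eclipsed 5.1; H(120°)/H(120°) eclipsed 4.2; CH2Cl(240°)/Br(240°) eclipsed 11.4 → 20.7 kJ/mol.
Br at 300° (staggered): OCH3(0°)/Br(300°) gauche 2.5; CH2Cl(240°)/Br(300°) gauche 3.9 → 6.4 kJ/mol.
The maximum (20.7 kJ/mol) occurs with Br at 240°.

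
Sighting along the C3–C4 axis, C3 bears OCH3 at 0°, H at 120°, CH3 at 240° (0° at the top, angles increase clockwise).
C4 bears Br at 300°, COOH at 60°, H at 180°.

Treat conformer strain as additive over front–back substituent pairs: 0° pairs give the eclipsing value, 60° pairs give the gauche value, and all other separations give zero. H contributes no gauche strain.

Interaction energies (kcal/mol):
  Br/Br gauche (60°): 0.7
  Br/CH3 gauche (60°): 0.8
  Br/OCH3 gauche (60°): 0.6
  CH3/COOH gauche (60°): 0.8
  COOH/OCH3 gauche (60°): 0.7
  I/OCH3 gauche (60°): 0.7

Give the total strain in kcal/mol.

This conformer (staggered): OCH3(0°)/Br(300°) gauche 0.6; OCH3(0°)/COOH(60°) gauche 0.7; CH3(240°)/Br(300°) gauche 0.8 → 2.1 kcal/mol.

2.1 kcal/mol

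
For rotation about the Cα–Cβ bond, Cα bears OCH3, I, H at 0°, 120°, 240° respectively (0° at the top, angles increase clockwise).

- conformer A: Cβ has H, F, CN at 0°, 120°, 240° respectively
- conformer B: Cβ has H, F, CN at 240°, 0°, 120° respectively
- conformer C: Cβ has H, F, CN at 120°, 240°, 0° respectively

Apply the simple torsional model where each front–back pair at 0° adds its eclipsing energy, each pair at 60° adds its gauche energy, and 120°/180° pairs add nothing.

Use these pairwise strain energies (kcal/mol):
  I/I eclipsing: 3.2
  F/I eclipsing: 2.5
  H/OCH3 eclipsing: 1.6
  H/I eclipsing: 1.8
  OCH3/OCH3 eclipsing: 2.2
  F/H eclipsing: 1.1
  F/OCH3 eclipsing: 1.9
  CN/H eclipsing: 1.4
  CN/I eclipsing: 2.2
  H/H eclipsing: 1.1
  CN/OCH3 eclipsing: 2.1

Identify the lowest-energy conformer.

C

A (eclipsed): OCH3(0°)/H(0°) eclipsed 1.6; I(120°)/F(120°) eclipsed 2.5; H(240°)/CN(240°) eclipsed 1.4 → 5.5 kcal/mol.
B (eclipsed): OCH3(0°)/F(0°) eclipsed 1.9; I(120°)/CN(120°) eclipsed 2.2; H(240°)/H(240°) eclipsed 1.1 → 5.2 kcal/mol.
C (eclipsed): OCH3(0°)/CN(0°) eclipsed 2.1; I(120°)/H(120°) eclipsed 1.8; H(240°)/F(240°) eclipsed 1.1 → 5.0 kcal/mol.
C has the lowest total (5.0 kcal/mol).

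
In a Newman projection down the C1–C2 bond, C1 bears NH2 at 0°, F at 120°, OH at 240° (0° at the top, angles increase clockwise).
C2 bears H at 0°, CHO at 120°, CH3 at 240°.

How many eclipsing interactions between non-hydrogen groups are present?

Non-H eclipsing pairs: F(120°)/CHO(120°); OH(240°)/CH3(240°) — 2 interactions.

2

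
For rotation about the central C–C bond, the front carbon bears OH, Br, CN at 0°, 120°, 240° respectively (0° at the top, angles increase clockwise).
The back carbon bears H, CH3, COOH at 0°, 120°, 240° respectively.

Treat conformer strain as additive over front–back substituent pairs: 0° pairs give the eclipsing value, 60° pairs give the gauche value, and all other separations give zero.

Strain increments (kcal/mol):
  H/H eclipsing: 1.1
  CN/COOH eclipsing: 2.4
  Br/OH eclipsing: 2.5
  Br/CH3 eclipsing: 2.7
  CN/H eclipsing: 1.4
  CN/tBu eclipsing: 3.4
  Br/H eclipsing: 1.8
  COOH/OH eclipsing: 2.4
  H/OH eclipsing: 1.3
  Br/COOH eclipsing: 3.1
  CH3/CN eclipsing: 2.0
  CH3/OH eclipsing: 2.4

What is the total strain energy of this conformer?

This conformer (eclipsed): OH–H eclipsed, Br–CH3 eclipsed, CN–COOH eclipsed; 1.3 + 2.7 + 2.4 = 6.4 kcal/mol.

6.4 kcal/mol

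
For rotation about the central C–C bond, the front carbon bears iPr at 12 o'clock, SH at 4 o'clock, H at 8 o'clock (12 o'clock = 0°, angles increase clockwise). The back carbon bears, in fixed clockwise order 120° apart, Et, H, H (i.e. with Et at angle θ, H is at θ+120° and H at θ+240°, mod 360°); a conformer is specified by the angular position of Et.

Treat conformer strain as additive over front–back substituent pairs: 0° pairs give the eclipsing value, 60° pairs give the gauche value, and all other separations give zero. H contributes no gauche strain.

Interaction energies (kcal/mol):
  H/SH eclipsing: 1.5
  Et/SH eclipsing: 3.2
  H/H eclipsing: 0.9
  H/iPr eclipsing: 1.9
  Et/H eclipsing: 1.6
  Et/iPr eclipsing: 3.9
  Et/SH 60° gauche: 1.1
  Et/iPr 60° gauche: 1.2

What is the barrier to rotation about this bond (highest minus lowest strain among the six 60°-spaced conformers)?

Et at 0° is eclipsed. iPr at 0° is eclipsed with Et at 0° (3.9); SH at 120° is eclipsed with H at 120° (1.5); H at 240° is eclipsed with H at 240° (0.9). Total 6.3 kcal/mol.
Et at 60° is staggered. iPr at 0° is gauche with Et at 60° (1.2); SH at 120° is gauche with Et at 60° (1.1). Total 2.3 kcal/mol.
Et at 120° is eclipsed. iPr at 0° is eclipsed with H at 0° (1.9); SH at 120° is eclipsed with Et at 120° (3.2); H at 240° is eclipsed with H at 240° (0.9). Total 6.0 kcal/mol.
Et at 180° is staggered. SH at 120° is gauche with Et at 180° (1.1). Total 1.1 kcal/mol.
Et at 240° is eclipsed. iPr at 0° is eclipsed with H at 0° (1.9); SH at 120° is eclipsed with H at 120° (1.5); H at 240° is eclipsed with Et at 240° (1.6). Total 5.0 kcal/mol.
Et at 300° is staggered. iPr at 0° is gauche with Et at 300° (1.2). Total 1.2 kcal/mol.
Max at 0° (6.3 kcal/mol), min at 180° (1.1 kcal/mol); barrier = 5.2 kcal/mol.

5.2 kcal/mol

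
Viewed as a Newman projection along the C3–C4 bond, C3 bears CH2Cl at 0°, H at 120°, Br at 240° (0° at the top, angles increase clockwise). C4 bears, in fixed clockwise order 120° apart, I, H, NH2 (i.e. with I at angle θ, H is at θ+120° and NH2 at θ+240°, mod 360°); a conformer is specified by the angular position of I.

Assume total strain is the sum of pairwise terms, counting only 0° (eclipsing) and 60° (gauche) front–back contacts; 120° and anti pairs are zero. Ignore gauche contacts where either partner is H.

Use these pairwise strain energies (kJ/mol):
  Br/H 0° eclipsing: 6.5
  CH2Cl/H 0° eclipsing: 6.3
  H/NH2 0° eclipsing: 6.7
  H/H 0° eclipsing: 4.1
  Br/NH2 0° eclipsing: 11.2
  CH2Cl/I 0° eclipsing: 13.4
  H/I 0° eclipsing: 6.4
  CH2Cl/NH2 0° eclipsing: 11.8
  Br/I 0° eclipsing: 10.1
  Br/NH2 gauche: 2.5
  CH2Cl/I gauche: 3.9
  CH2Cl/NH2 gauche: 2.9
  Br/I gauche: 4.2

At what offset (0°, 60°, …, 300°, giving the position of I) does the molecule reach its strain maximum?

I at 0° is eclipsed. CH2Cl at 0° is eclipsed with I at 0° (13.4); H at 120° is eclipsed with H at 120° (4.1); Br at 240° is eclipsed with NH2 at 240° (11.2). Total 28.7 kJ/mol.
I at 60° is staggered. CH2Cl at 0° is gauche with I at 60° (3.9); CH2Cl at 0° is gauche with NH2 at 300° (2.9); Br at 240° is gauche with NH2 at 300° (2.5). Total 9.3 kJ/mol.
I at 120° is eclipsed. CH2Cl at 0° is eclipsed with NH2 at 0° (11.8); H at 120° is eclipsed with I at 120° (6.4); Br at 240° is eclipsed with H at 240° (6.5). Total 24.7 kJ/mol.
I at 180° is staggered. CH2Cl at 0° is gauche with NH2 at 60° (2.9); Br at 240° is gauche with I at 180° (4.2). Total 7.1 kJ/mol.
I at 240° is eclipsed. CH2Cl at 0° is eclipsed with H at 0° (6.3); H at 120° is eclipsed with NH2 at 120° (6.7); Br at 240° is eclipsed with I at 240° (10.1). Total 23.1 kJ/mol.
I at 300° is staggered. CH2Cl at 0° is gauche with I at 300° (3.9); Br at 240° is gauche with I at 300° (4.2); Br at 240° is gauche with NH2 at 180° (2.5). Total 10.6 kJ/mol.
The maximum (28.7 kJ/mol) occurs with I at 0°.

0°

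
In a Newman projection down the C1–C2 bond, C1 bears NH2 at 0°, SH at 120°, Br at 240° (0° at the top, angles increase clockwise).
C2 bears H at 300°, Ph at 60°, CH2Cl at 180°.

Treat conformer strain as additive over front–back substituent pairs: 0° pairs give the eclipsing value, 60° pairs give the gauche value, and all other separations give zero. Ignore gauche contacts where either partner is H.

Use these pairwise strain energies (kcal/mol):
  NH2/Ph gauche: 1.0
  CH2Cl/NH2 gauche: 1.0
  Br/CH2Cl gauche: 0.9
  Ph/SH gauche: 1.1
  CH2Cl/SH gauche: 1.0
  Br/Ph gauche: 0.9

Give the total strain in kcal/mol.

This conformer is staggered. NH2 at 0° is gauche with Ph at 60° (1.0); SH at 120° is gauche with Ph at 60° (1.1); SH at 120° is gauche with CH2Cl at 180° (1.0); Br at 240° is gauche with CH2Cl at 180° (0.9). Total 4.0 kcal/mol.

4.0 kcal/mol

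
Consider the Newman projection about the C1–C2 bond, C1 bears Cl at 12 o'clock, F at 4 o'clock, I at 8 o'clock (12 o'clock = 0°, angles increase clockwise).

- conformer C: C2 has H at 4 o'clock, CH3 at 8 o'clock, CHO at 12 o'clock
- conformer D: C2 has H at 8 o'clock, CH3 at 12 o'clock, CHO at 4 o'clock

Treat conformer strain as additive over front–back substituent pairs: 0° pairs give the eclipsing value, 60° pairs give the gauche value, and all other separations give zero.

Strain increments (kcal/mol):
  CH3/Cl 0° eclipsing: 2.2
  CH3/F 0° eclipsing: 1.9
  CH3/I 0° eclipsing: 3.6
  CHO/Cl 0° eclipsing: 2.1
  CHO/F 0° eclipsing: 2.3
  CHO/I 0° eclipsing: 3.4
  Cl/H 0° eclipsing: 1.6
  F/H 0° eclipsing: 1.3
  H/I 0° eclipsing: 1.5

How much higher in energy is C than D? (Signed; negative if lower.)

+1.0 kcal/mol

C (eclipsed): Cl(0°)/CHO(0°) eclipsed 2.1; F(120°)/H(120°) eclipsed 1.3; I(240°)/CH3(240°) eclipsed 3.6 → 7.0 kcal/mol.
D (eclipsed): Cl(0°)/CH3(0°) eclipsed 2.2; F(120°)/CHO(120°) eclipsed 2.3; I(240°)/H(240°) eclipsed 1.5 → 6.0 kcal/mol.
E(C) − E(D) = 7.0 − 6.0 = +1.0 kcal/mol.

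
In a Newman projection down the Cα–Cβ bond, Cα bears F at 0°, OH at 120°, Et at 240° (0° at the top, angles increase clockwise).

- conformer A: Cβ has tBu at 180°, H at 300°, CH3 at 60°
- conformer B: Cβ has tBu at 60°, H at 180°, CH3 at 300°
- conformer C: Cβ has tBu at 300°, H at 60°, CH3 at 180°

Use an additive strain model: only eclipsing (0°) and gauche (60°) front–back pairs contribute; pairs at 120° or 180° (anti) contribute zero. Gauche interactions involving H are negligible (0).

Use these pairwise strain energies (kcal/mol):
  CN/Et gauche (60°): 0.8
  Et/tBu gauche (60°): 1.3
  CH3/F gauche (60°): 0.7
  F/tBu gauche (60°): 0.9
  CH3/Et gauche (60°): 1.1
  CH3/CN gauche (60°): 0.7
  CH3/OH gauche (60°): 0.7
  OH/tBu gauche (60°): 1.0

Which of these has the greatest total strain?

C

A (staggered): F(0°)/CH3(60°) gauche 0.7; OH(120°)/tBu(180°) gauche 1.0; OH(120°)/CH3(60°) gauche 0.7; Et(240°)/tBu(180°) gauche 1.3 → 3.7 kcal/mol.
B (staggered): F(0°)/tBu(60°) gauche 0.9; F(0°)/CH3(300°) gauche 0.7; OH(120°)/tBu(60°) gauche 1.0; Et(240°)/CH3(300°) gauche 1.1 → 3.7 kcal/mol.
C (staggered): F(0°)/tBu(300°) gauche 0.9; OH(120°)/CH3(180°) gauche 0.7; Et(240°)/tBu(300°) gauche 1.3; Et(240°)/CH3(180°) gauche 1.1 → 4.0 kcal/mol.
C has the highest total (4.0 kcal/mol).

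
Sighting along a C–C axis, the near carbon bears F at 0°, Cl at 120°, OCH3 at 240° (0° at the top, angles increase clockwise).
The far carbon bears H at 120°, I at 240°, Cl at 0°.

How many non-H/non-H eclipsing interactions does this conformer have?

2

Non-H eclipsing pairs: F(0°)/Cl(0°); OCH3(240°)/I(240°) — 2 interactions.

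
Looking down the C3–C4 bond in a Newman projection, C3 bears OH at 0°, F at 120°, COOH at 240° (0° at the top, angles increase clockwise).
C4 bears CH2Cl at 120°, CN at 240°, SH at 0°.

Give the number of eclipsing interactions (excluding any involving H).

3

Non-H eclipsing pairs: OH(0°)/SH(0°); F(120°)/CH2Cl(120°); COOH(240°)/CN(240°) — 3 interactions.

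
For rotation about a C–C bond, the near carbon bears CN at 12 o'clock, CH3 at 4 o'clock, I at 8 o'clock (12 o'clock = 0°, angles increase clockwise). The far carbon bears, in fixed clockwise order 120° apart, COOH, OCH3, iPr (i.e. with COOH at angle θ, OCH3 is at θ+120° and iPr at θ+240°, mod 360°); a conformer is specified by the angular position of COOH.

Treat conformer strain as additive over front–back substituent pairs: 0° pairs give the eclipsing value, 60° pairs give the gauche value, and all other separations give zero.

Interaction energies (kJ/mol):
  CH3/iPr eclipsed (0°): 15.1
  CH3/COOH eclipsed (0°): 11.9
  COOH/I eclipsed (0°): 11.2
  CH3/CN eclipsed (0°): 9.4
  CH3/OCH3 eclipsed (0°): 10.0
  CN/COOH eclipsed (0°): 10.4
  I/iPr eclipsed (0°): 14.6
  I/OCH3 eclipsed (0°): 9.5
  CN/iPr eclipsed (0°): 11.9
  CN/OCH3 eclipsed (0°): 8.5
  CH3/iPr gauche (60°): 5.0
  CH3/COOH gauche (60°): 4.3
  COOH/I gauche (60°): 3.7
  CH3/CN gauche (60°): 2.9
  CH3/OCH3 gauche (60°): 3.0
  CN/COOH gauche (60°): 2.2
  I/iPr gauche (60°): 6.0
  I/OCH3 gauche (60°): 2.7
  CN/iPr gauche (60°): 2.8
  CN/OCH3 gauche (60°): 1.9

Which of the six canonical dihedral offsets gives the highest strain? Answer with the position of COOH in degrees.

0°

COOH at 0° (eclipsed): CN–COOH eclipsed, CH3–OCH3 eclipsed, I–iPr eclipsed; 10.4 + 10.0 + 14.6 = 35.0 kJ/mol.
COOH at 60° (staggered): CN–COOH gauche, CN–iPr gauche, CH3–COOH gauche, CH3–OCH3 gauche, I–OCH3 gauche, I–iPr gauche; 2.2 + 2.8 + 4.3 + 3.0 + 2.7 + 6.0 = 21.0 kJ/mol.
COOH at 120° (eclipsed): CN–iPr eclipsed, CH3–COOH eclipsed, I–OCH3 eclipsed; 11.9 + 11.9 + 9.5 = 33.3 kJ/mol.
COOH at 180° (staggered): CN–OCH3 gauche, CN–iPr gauche, CH3–COOH gauche, CH3–iPr gauche, I–COOH gauche, I–OCH3 gauche; 1.9 + 2.8 + 4.3 + 5.0 + 3.7 + 2.7 = 20.4 kJ/mol.
COOH at 240° (eclipsed): CN–OCH3 eclipsed, CH3–iPr eclipsed, I–COOH eclipsed; 8.5 + 15.1 + 11.2 = 34.8 kJ/mol.
COOH at 300° (staggered): CN–COOH gauche, CN–OCH3 gauche, CH3–OCH3 gauche, CH3–iPr gauche, I–COOH gauche, I–iPr gauche; 2.2 + 1.9 + 3.0 + 5.0 + 3.7 + 6.0 = 21.8 kJ/mol.
The maximum (35.0 kJ/mol) occurs with COOH at 0°.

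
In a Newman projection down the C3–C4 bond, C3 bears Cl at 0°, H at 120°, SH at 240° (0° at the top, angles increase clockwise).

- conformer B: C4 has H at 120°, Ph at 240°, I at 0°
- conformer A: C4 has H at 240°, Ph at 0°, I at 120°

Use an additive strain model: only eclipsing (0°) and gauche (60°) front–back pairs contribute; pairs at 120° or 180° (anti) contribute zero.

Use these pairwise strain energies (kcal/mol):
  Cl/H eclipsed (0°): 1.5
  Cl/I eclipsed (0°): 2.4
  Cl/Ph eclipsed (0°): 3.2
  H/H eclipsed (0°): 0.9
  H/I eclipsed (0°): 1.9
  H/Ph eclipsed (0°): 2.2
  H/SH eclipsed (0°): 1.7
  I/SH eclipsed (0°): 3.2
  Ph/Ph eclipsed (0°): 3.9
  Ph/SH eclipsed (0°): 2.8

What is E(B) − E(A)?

-0.7 kcal/mol

B (eclipsed): Cl–I eclipsed, H–H eclipsed, SH–Ph eclipsed; 2.4 + 0.9 + 2.8 = 6.1 kcal/mol.
A (eclipsed): Cl–Ph eclipsed, H–I eclipsed, SH–H eclipsed; 3.2 + 1.9 + 1.7 = 6.8 kcal/mol.
E(B) − E(A) = 6.1 − 6.8 = -0.7 kcal/mol.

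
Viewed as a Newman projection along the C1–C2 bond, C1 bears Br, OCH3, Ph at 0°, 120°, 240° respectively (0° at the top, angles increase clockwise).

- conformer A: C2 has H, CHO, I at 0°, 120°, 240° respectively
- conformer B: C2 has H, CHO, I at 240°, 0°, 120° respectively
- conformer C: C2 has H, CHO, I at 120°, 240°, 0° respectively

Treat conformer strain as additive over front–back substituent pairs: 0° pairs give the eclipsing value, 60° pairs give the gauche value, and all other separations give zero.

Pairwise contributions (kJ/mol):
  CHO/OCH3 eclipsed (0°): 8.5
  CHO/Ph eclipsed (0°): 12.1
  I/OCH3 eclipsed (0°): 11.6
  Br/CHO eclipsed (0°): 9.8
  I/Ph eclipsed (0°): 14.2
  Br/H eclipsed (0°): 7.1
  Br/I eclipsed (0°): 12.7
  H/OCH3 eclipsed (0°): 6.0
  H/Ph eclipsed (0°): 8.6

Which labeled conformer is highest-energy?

C

A (eclipsed): Br–H eclipsed, OCH3–CHO eclipsed, Ph–I eclipsed; 7.1 + 8.5 + 14.2 = 29.8 kJ/mol.
B (eclipsed): Br–CHO eclipsed, OCH3–I eclipsed, Ph–H eclipsed; 9.8 + 11.6 + 8.6 = 30.0 kJ/mol.
C (eclipsed): Br–I eclipsed, OCH3–H eclipsed, Ph–CHO eclipsed; 12.7 + 6.0 + 12.1 = 30.8 kJ/mol.
C has the highest total (30.8 kJ/mol).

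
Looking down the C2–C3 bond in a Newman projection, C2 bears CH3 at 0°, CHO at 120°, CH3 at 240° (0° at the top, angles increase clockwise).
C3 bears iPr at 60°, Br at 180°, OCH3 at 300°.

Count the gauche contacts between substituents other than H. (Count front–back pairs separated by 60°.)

Non-H gauche pairs: CH3(0°)/iPr(60°); CH3(0°)/OCH3(300°); CHO(120°)/iPr(60°); CHO(120°)/Br(180°); CH3(240°)/Br(180°); CH3(240°)/OCH3(300°) — 6 interactions.

6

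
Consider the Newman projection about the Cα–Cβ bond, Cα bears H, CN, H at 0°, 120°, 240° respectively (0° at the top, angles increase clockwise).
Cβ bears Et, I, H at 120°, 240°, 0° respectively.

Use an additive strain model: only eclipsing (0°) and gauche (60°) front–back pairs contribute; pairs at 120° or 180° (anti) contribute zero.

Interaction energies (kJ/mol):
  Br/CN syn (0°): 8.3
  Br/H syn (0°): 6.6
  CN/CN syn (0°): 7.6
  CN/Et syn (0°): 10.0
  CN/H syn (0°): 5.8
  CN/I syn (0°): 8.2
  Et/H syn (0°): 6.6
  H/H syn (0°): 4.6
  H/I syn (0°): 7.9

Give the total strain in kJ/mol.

22.5 kJ/mol

This conformer is eclipsed. H at 0° is eclipsed with H at 0° (4.6); CN at 120° is eclipsed with Et at 120° (10.0); H at 240° is eclipsed with I at 240° (7.9). Total 22.5 kJ/mol.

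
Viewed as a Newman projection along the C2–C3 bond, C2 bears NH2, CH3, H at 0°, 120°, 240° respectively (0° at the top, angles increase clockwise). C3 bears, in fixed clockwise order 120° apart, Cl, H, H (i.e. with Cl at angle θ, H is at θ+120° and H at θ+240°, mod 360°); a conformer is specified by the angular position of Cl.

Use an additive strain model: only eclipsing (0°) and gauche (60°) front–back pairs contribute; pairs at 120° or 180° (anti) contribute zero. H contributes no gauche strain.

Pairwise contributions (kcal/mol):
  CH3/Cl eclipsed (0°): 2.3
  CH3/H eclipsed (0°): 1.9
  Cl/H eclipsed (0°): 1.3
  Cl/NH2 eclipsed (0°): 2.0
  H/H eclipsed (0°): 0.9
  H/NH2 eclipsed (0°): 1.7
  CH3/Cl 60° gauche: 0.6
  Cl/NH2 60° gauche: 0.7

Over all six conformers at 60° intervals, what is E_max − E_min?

Cl at 0° (eclipsed): NH2(0°)/Cl(0°) eclipsed 2.0; CH3(120°)/H(120°) eclipsed 1.9; H(240°)/H(240°) eclipsed 0.9 → 4.8 kcal/mol.
Cl at 60° (staggered): NH2(0°)/Cl(60°) gauche 0.7; CH3(120°)/Cl(60°) gauche 0.6 → 1.3 kcal/mol.
Cl at 120° (eclipsed): NH2(0°)/H(0°) eclipsed 1.7; CH3(120°)/Cl(120°) eclipsed 2.3; H(240°)/H(240°) eclipsed 0.9 → 4.9 kcal/mol.
Cl at 180° (staggered): CH3(120°)/Cl(180°) gauche 0.6 → 0.6 kcal/mol.
Cl at 240° (eclipsed): NH2(0°)/H(0°) eclipsed 1.7; CH3(120°)/H(120°) eclipsed 1.9; H(240°)/Cl(240°) eclipsed 1.3 → 4.9 kcal/mol.
Cl at 300° (staggered): NH2(0°)/Cl(300°) gauche 0.7 → 0.7 kcal/mol.
Max at 120° (4.9 kcal/mol), min at 180° (0.6 kcal/mol); barrier = 4.3 kcal/mol.

4.3 kcal/mol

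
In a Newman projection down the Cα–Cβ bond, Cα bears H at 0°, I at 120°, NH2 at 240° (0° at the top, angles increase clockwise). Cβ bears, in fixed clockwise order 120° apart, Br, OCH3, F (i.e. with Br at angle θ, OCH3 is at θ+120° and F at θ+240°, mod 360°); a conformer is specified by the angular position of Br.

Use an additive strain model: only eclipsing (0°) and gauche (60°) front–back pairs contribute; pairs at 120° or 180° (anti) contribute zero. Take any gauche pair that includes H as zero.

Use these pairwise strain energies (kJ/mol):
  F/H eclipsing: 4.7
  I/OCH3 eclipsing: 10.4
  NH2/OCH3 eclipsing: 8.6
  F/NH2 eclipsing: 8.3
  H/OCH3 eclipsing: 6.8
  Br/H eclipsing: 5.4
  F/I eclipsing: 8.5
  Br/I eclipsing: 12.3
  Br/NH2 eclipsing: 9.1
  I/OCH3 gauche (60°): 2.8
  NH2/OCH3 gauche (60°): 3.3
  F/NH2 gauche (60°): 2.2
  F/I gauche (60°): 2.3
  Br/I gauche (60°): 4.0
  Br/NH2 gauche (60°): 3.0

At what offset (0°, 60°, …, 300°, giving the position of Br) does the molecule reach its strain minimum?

Br at 0° (eclipsed): H(0°)/Br(0°) eclipsed 5.4; I(120°)/OCH3(120°) eclipsed 10.4; NH2(240°)/F(240°) eclipsed 8.3 → 24.1 kJ/mol.
Br at 60° (staggered): I(120°)/Br(60°) gauche 4.0; I(120°)/OCH3(180°) gauche 2.8; NH2(240°)/OCH3(180°) gauche 3.3; NH2(240°)/F(300°) gauche 2.2 → 12.3 kJ/mol.
Br at 120° (eclipsed): H(0°)/F(0°) eclipsed 4.7; I(120°)/Br(120°) eclipsed 12.3; NH2(240°)/OCH3(240°) eclipsed 8.6 → 25.6 kJ/mol.
Br at 180° (staggered): I(120°)/Br(180°) gauche 4.0; I(120°)/F(60°) gauche 2.3; NH2(240°)/Br(180°) gauche 3.0; NH2(240°)/OCH3(300°) gauche 3.3 → 12.6 kJ/mol.
Br at 240° (eclipsed): H(0°)/OCH3(0°) eclipsed 6.8; I(120°)/F(120°) eclipsed 8.5; NH2(240°)/Br(240°) eclipsed 9.1 → 24.4 kJ/mol.
Br at 300° (staggered): I(120°)/OCH3(60°) gauche 2.8; I(120°)/F(180°) gauche 2.3; NH2(240°)/Br(300°) gauche 3.0; NH2(240°)/F(180°) gauche 2.2 → 10.3 kJ/mol.
The minimum (10.3 kJ/mol) occurs with Br at 300°.

300°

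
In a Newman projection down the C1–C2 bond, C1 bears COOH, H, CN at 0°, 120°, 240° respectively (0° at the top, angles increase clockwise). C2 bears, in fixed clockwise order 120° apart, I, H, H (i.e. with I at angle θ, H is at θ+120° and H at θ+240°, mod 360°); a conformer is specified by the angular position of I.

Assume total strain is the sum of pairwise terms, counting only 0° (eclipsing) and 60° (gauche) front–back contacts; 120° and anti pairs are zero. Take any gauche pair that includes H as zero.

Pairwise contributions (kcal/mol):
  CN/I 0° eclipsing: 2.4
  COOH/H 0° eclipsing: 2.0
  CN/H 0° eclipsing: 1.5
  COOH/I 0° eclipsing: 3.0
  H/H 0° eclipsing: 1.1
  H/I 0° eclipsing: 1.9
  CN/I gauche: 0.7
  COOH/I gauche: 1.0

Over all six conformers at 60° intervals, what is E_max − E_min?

4.9 kcal/mol

I at 0° (eclipsed): COOH–I eclipsed, H–H eclipsed, CN–H eclipsed; 3.0 + 1.1 + 1.5 = 5.6 kcal/mol.
I at 60° (staggered): COOH–I gauche; 1.0 = 1.0 kcal/mol.
I at 120° (eclipsed): COOH–H eclipsed, H–I eclipsed, CN–H eclipsed; 2.0 + 1.9 + 1.5 = 5.4 kcal/mol.
I at 180° (staggered): CN–I gauche; 0.7 = 0.7 kcal/mol.
I at 240° (eclipsed): COOH–H eclipsed, H–H eclipsed, CN–I eclipsed; 2.0 + 1.1 + 2.4 = 5.5 kcal/mol.
I at 300° (staggered): COOH–I gauche, CN–I gauche; 1.0 + 0.7 = 1.7 kcal/mol.
Max at 0° (5.6 kcal/mol), min at 180° (0.7 kcal/mol); barrier = 4.9 kcal/mol.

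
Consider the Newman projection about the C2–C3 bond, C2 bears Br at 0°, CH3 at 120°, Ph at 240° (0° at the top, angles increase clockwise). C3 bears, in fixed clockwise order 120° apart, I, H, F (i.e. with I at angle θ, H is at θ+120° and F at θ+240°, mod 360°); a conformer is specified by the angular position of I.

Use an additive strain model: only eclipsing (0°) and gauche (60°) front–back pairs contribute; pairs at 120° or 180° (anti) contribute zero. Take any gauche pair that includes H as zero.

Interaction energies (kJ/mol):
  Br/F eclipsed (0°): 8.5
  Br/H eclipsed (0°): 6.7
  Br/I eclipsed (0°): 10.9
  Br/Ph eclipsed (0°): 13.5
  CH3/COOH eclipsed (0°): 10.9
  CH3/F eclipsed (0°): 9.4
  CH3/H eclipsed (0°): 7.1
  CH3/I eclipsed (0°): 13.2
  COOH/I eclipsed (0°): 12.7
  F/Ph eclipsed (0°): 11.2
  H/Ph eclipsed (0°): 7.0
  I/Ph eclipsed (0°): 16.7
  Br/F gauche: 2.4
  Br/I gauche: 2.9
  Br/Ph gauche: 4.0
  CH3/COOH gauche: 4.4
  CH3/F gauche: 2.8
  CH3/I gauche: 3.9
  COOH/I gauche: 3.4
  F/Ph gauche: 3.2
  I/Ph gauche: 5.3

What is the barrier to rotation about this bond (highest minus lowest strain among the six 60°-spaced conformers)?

I at 0° (eclipsed): Br–I eclipsed, CH3–H eclipsed, Ph–F eclipsed; 10.9 + 7.1 + 11.2 = 29.2 kJ/mol.
I at 60° (staggered): Br–I gauche, Br–F gauche, CH3–I gauche, Ph–F gauche; 2.9 + 2.4 + 3.9 + 3.2 = 12.4 kJ/mol.
I at 120° (eclipsed): Br–F eclipsed, CH3–I eclipsed, Ph–H eclipsed; 8.5 + 13.2 + 7.0 = 28.7 kJ/mol.
I at 180° (staggered): Br–F gauche, CH3–I gauche, CH3–F gauche, Ph–I gauche; 2.4 + 3.9 + 2.8 + 5.3 = 14.4 kJ/mol.
I at 240° (eclipsed): Br–H eclipsed, CH3–F eclipsed, Ph–I eclipsed; 6.7 + 9.4 + 16.7 = 32.8 kJ/mol.
I at 300° (staggered): Br–I gauche, CH3–F gauche, Ph–I gauche, Ph–F gauche; 2.9 + 2.8 + 5.3 + 3.2 = 14.2 kJ/mol.
Max at 240° (32.8 kJ/mol), min at 60° (12.4 kJ/mol); barrier = 20.4 kJ/mol.

20.4 kJ/mol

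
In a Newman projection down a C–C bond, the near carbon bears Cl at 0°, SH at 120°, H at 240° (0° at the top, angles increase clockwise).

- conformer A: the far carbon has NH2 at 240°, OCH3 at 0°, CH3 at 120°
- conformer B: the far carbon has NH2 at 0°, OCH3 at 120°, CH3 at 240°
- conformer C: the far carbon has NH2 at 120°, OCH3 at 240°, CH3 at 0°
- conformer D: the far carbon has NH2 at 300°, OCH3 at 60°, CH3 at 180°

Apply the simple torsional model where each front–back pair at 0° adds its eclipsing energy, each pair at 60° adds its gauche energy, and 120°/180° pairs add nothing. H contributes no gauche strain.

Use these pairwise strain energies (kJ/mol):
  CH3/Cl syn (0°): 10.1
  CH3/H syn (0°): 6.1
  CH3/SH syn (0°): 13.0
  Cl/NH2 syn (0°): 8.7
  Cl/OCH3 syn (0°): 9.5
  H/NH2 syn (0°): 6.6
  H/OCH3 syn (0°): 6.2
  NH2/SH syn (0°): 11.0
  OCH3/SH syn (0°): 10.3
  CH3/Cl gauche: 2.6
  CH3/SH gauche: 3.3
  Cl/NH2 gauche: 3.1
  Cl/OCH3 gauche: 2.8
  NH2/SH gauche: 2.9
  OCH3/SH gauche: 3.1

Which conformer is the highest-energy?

A

A (eclipsed): Cl(0°)/OCH3(0°) eclipsed 9.5; SH(120°)/CH3(120°) eclipsed 13.0; H(240°)/NH2(240°) eclipsed 6.6 → 29.1 kJ/mol.
B (eclipsed): Cl(0°)/NH2(0°) eclipsed 8.7; SH(120°)/OCH3(120°) eclipsed 10.3; H(240°)/CH3(240°) eclipsed 6.1 → 25.1 kJ/mol.
C (eclipsed): Cl(0°)/CH3(0°) eclipsed 10.1; SH(120°)/NH2(120°) eclipsed 11.0; H(240°)/OCH3(240°) eclipsed 6.2 → 27.3 kJ/mol.
D (staggered): Cl(0°)/NH2(300°) gauche 3.1; Cl(0°)/OCH3(60°) gauche 2.8; SH(120°)/OCH3(60°) gauche 3.1; SH(120°)/CH3(180°) gauche 3.3 → 12.3 kJ/mol.
A has the highest total (29.1 kJ/mol).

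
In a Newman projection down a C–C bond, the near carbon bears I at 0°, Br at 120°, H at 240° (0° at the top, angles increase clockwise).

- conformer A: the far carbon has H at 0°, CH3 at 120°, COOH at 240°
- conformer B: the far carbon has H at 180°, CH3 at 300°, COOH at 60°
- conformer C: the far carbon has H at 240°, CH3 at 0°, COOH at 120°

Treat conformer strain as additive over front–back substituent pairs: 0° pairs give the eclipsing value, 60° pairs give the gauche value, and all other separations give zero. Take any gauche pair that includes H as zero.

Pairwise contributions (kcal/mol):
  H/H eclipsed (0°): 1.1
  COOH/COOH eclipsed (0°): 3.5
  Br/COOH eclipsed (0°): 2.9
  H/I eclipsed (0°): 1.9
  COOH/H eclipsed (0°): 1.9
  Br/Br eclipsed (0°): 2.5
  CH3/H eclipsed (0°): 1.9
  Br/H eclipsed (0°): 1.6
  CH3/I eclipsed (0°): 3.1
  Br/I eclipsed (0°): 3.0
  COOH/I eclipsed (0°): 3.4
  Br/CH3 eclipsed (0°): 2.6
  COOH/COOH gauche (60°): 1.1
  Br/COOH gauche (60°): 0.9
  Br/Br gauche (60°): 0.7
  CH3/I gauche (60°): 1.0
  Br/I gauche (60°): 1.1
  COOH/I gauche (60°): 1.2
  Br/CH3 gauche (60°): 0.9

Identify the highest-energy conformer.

A (eclipsed): I–H eclipsed, Br–CH3 eclipsed, H–COOH eclipsed; 1.9 + 2.6 + 1.9 = 6.4 kcal/mol.
B (staggered): I–CH3 gauche, I–COOH gauche, Br–COOH gauche; 1.0 + 1.2 + 0.9 = 3.1 kcal/mol.
C (eclipsed): I–CH3 eclipsed, Br–COOH eclipsed, H–H eclipsed; 3.1 + 2.9 + 1.1 = 7.1 kcal/mol.
C has the highest total (7.1 kcal/mol).

C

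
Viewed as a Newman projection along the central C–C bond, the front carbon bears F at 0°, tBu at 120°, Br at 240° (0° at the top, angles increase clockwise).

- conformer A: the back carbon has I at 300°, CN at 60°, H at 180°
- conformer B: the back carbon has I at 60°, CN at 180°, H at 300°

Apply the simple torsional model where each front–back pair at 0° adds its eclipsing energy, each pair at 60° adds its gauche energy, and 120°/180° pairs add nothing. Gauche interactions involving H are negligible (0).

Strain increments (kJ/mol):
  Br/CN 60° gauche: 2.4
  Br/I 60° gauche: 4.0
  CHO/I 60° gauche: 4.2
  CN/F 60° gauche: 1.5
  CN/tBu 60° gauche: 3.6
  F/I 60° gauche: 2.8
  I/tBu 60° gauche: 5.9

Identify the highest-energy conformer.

B

A (staggered): F(0°)/I(300°) gauche 2.8; F(0°)/CN(60°) gauche 1.5; tBu(120°)/CN(60°) gauche 3.6; Br(240°)/I(300°) gauche 4.0 → 11.9 kJ/mol.
B (staggered): F(0°)/I(60°) gauche 2.8; tBu(120°)/I(60°) gauche 5.9; tBu(120°)/CN(180°) gauche 3.6; Br(240°)/CN(180°) gauche 2.4 → 14.7 kJ/mol.
B has the highest total (14.7 kJ/mol).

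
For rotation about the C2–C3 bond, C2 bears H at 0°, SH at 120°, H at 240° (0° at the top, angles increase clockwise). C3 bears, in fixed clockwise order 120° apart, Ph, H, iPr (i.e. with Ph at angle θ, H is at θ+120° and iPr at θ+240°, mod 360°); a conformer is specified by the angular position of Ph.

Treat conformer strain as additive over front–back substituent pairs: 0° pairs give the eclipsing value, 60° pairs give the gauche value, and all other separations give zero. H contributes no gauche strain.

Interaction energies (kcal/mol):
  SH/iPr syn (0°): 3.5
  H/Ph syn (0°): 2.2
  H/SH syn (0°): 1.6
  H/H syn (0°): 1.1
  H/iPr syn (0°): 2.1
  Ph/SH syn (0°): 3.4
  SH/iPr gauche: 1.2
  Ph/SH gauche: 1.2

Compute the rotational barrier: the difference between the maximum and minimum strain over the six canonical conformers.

Ph at 0° is eclipsed. H at 0° is eclipsed with Ph at 0° (2.2); SH at 120° is eclipsed with H at 120° (1.6); H at 240° is eclipsed with iPr at 240° (2.1). Total 5.9 kcal/mol.
Ph at 60° is staggered. SH at 120° is gauche with Ph at 60° (1.2). Total 1.2 kcal/mol.
Ph at 120° is eclipsed. H at 0° is eclipsed with iPr at 0° (2.1); SH at 120° is eclipsed with Ph at 120° (3.4); H at 240° is eclipsed with H at 240° (1.1). Total 6.6 kcal/mol.
Ph at 180° is staggered. SH at 120° is gauche with Ph at 180° (1.2); SH at 120° is gauche with iPr at 60° (1.2). Total 2.4 kcal/mol.
Ph at 240° is eclipsed. H at 0° is eclipsed with H at 0° (1.1); SH at 120° is eclipsed with iPr at 120° (3.5); H at 240° is eclipsed with Ph at 240° (2.2). Total 6.8 kcal/mol.
Ph at 300° is staggered. SH at 120° is gauche with iPr at 180° (1.2). Total 1.2 kcal/mol.
Max at 240° (6.8 kcal/mol), min at 60° (1.2 kcal/mol); barrier = 5.6 kcal/mol.

5.6 kcal/mol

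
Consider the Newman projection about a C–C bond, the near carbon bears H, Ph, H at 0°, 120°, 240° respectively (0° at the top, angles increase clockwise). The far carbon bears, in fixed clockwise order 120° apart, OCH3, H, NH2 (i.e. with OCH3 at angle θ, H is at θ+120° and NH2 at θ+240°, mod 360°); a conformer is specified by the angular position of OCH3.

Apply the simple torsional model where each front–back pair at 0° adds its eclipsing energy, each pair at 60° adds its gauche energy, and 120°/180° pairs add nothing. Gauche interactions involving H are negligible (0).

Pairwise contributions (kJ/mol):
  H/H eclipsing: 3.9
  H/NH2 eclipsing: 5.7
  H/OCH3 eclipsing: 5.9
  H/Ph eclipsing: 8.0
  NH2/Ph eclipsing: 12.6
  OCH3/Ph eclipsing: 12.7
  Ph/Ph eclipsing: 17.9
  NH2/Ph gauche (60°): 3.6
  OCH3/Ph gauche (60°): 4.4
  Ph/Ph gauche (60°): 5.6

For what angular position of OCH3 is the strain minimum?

300°

OCH3 at 0° (eclipsed): H(0°)/OCH3(0°) eclipsed 5.9; Ph(120°)/H(120°) eclipsed 8.0; H(240°)/NH2(240°) eclipsed 5.7 → 19.6 kJ/mol.
OCH3 at 60° (staggered): Ph(120°)/OCH3(60°) gauche 4.4 → 4.4 kJ/mol.
OCH3 at 120° (eclipsed): H(0°)/NH2(0°) eclipsed 5.7; Ph(120°)/OCH3(120°) eclipsed 12.7; H(240°)/H(240°) eclipsed 3.9 → 22.3 kJ/mol.
OCH3 at 180° (staggered): Ph(120°)/OCH3(180°) gauche 4.4; Ph(120°)/NH2(60°) gauche 3.6 → 8.0 kJ/mol.
OCH3 at 240° (eclipsed): H(0°)/H(0°) eclipsed 3.9; Ph(120°)/NH2(120°) eclipsed 12.6; H(240°)/OCH3(240°) eclipsed 5.9 → 22.4 kJ/mol.
OCH3 at 300° (staggered): Ph(120°)/NH2(180°) gauche 3.6 → 3.6 kJ/mol.
The minimum (3.6 kJ/mol) occurs with OCH3 at 300°.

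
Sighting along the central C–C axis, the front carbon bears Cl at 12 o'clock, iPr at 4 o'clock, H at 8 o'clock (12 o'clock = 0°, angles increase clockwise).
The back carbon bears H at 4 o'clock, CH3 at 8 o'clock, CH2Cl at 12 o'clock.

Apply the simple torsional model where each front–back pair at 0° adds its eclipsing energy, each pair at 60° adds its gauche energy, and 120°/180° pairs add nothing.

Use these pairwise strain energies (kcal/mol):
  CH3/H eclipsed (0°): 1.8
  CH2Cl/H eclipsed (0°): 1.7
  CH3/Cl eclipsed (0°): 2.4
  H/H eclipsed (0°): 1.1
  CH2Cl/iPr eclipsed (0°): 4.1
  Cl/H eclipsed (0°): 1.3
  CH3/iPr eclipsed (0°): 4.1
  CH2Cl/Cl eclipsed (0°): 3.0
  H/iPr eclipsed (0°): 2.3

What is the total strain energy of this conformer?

7.1 kcal/mol

This conformer is eclipsed. Cl at 0° is eclipsed with CH2Cl at 0° (3.0); iPr at 120° is eclipsed with H at 120° (2.3); H at 240° is eclipsed with CH3 at 240° (1.8). Total 7.1 kcal/mol.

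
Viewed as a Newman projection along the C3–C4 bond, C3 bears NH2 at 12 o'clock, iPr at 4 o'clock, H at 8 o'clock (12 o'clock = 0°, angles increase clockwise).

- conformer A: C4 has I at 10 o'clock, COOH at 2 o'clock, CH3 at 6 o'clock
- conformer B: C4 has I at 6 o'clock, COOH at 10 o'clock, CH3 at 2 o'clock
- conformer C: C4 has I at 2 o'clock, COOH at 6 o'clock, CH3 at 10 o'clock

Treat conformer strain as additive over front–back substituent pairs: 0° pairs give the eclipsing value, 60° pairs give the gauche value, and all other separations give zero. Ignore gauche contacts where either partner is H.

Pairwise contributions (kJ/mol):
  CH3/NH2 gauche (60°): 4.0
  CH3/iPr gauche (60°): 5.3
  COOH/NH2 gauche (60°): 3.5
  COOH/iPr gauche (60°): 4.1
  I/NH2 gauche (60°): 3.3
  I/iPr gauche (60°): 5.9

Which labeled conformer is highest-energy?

A (staggered): NH2–I gauche, NH2–COOH gauche, iPr–COOH gauche, iPr–CH3 gauche; 3.3 + 3.5 + 4.1 + 5.3 = 16.2 kJ/mol.
B (staggered): NH2–COOH gauche, NH2–CH3 gauche, iPr–I gauche, iPr–CH3 gauche; 3.5 + 4.0 + 5.9 + 5.3 = 18.7 kJ/mol.
C (staggered): NH2–I gauche, NH2–CH3 gauche, iPr–I gauche, iPr–COOH gauche; 3.3 + 4.0 + 5.9 + 4.1 = 17.3 kJ/mol.
B has the highest total (18.7 kJ/mol).

B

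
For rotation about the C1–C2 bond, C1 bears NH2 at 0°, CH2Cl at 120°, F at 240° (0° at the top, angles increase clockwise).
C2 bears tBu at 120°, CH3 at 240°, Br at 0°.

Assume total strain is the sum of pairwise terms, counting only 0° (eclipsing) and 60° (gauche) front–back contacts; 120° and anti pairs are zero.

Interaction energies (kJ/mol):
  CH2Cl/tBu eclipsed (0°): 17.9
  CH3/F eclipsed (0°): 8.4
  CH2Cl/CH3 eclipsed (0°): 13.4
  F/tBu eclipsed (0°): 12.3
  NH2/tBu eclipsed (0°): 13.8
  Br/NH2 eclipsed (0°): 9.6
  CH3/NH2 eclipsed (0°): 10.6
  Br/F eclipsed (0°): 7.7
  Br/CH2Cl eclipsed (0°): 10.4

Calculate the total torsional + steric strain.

35.9 kJ/mol

This conformer (eclipsed): NH2(0°)/Br(0°) eclipsed 9.6; CH2Cl(120°)/tBu(120°) eclipsed 17.9; F(240°)/CH3(240°) eclipsed 8.4 → 35.9 kJ/mol.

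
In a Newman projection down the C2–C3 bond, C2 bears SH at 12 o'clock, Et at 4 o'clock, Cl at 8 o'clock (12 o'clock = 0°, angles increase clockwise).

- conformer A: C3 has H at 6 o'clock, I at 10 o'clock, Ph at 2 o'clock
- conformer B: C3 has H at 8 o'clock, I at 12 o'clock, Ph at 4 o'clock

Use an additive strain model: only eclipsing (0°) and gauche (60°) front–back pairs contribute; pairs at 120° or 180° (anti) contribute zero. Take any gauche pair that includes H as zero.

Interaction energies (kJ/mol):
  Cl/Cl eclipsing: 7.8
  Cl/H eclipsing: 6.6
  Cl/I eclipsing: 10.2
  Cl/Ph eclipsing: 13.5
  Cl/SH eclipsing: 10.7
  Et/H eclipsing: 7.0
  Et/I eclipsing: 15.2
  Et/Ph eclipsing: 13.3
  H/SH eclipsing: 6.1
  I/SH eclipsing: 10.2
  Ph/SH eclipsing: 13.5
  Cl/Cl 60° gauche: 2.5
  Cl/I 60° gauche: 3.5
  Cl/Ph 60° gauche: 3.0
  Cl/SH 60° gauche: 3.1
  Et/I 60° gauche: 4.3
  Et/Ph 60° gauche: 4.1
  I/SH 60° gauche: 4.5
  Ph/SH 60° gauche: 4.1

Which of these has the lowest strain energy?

A is staggered. SH at 0° is gauche with I at 300° (4.5); SH at 0° is gauche with Ph at 60° (4.1); Et at 120° is gauche with Ph at 60° (4.1); Cl at 240° is gauche with I at 300° (3.5). Total 16.2 kJ/mol.
B is eclipsed. SH at 0° is eclipsed with I at 0° (10.2); Et at 120° is eclipsed with Ph at 120° (13.3); Cl at 240° is eclipsed with H at 240° (6.6). Total 30.1 kJ/mol.
A has the lowest total (16.2 kJ/mol).

A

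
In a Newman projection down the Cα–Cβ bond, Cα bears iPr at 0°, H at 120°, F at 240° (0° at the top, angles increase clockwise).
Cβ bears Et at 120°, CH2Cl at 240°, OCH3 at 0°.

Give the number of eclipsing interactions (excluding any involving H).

2

Non-H eclipsing pairs: iPr(0°)/OCH3(0°); F(240°)/CH2Cl(240°) — 2 interactions.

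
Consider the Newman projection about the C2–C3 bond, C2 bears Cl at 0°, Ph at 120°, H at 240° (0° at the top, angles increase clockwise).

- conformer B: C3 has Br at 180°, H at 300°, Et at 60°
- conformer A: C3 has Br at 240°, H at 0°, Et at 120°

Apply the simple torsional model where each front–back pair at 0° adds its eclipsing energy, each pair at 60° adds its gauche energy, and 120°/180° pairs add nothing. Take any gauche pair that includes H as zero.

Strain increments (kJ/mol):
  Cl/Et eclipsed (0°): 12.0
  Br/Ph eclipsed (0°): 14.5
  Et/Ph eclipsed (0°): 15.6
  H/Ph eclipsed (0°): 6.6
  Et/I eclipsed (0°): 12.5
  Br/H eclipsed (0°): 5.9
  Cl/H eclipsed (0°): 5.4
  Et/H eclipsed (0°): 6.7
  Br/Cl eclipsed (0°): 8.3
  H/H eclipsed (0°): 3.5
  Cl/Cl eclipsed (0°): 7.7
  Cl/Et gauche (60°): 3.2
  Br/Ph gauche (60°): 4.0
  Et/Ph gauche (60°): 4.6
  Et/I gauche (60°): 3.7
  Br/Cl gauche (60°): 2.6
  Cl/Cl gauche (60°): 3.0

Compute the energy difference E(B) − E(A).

B is staggered. Cl at 0° is gauche with Et at 60° (3.2); Ph at 120° is gauche with Br at 180° (4.0); Ph at 120° is gauche with Et at 60° (4.6). Total 11.8 kJ/mol.
A is eclipsed. Cl at 0° is eclipsed with H at 0° (5.4); Ph at 120° is eclipsed with Et at 120° (15.6); H at 240° is eclipsed with Br at 240° (5.9). Total 26.9 kJ/mol.
E(B) − E(A) = 11.8 − 26.9 = -15.1 kJ/mol.

-15.1 kJ/mol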